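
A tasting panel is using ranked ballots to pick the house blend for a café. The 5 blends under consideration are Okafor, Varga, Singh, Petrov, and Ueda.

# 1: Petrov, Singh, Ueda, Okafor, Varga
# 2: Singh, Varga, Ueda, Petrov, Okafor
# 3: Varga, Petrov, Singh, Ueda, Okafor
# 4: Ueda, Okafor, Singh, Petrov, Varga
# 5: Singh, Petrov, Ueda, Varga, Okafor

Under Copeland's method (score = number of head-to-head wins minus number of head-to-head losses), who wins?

Singh

Pairwise results:
  Okafor vs Varga: Varga wins 3–2.
  Okafor vs Singh: Singh wins 4–1.
  Okafor vs Petrov: Petrov wins 4–1.
  Okafor vs Ueda: Ueda wins 5–0.
  Varga vs Singh: Singh wins 4–1.
  Varga vs Petrov: Petrov wins 3–2.
  Varga vs Ueda: Ueda wins 3–2.
  Singh vs Petrov: Singh wins 3–2.
  Singh vs Ueda: Singh wins 4–1.
  Petrov vs Ueda: Petrov wins 3–2.
Copeland scores (wins − losses):
  Okafor: 0 − 4 = -4
  Varga: 1 − 3 = -2
  Singh: 4 − 0 = 4
  Petrov: 3 − 1 = 2
  Ueda: 2 − 2 = 0
Singh has the best Copeland score.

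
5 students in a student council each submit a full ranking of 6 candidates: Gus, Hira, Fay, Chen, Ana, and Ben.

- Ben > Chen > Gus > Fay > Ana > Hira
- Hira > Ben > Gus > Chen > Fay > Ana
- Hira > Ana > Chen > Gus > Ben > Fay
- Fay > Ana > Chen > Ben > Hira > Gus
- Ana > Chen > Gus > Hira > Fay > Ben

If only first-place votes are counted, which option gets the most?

First-place vote totals:
  Gus: 0
  Hira: 2
  Fay: 1
  Chen: 0
  Ana: 1
  Ben: 1
Hira has the most first-place votes.

Hira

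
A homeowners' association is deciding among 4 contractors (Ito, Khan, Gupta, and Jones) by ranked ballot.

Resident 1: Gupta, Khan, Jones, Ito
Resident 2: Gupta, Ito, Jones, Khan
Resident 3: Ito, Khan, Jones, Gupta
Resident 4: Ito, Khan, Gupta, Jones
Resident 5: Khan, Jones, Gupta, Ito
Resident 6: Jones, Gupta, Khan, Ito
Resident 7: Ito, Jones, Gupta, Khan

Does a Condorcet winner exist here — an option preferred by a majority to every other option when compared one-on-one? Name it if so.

No Condorcet winner

Head-to-head results (7 voters total):
Ito vs Khan: Ito wins 4–3.
Ito vs Gupta: Gupta wins 4–3.
Ito vs Jones: Ito wins 4–3.
Khan vs Gupta: Gupta wins 4–3.
Khan vs Jones: Khan wins 4–3.
Gupta vs Jones: Jones wins 4–3.
No candidate beats all others: Ito beats Jones beats Gupta beats Ito, a majority cycle.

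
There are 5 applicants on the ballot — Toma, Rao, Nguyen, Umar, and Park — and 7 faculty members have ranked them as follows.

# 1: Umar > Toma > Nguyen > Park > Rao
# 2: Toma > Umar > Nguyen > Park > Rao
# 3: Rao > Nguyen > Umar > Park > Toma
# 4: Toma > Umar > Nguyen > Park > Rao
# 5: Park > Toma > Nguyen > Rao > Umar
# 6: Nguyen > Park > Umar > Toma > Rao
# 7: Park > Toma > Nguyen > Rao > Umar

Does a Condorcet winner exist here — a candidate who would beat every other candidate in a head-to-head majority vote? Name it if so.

There is no Condorcet winner

Head-to-head results (7 voters total):
Toma vs Rao: Toma wins 6–1.
Toma vs Nguyen: Toma wins 5–2.
Toma vs Umar: Toma wins 4–3.
Toma vs Park: Park wins 4–3.
Rao vs Nguyen: Nguyen wins 6–1.
Rao vs Umar: Umar wins 4–3.
Rao vs Park: Park wins 6–1.
Nguyen vs Umar: Nguyen wins 4–3.
Nguyen vs Park: Nguyen wins 5–2.
Umar vs Park: Umar wins 4–3.
No candidate beats all others: Toma beats Nguyen beats Park beats Toma, a majority cycle.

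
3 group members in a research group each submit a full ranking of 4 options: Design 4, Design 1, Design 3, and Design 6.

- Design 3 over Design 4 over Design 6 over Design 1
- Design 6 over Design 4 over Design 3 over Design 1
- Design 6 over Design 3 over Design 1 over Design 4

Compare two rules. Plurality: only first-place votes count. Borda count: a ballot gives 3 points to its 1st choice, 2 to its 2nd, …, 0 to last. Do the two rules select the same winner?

Plurality first-place counts: Design 4 0, Design 1 0, Design 3 1, Design 6 2 → Design 6.
Borda totals: Design 4 4, Design 1 1, Design 3 6, Design 6 7 → Design 6.
The two rules agree on Design 6.

Yes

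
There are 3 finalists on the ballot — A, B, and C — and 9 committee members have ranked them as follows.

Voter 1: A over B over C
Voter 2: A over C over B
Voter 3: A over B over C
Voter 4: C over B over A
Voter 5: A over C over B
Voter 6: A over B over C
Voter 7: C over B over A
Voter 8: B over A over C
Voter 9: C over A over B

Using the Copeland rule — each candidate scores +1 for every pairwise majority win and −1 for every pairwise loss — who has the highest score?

A

Pairwise results:
  A vs B: A wins 6–3.
  A vs C: A wins 6–3.
  B vs C: C wins 5–4.
Copeland scores (wins − losses):
  A: 2 − 0 = 2
  B: 0 − 2 = -2
  C: 1 − 1 = 0
A has the best Copeland score.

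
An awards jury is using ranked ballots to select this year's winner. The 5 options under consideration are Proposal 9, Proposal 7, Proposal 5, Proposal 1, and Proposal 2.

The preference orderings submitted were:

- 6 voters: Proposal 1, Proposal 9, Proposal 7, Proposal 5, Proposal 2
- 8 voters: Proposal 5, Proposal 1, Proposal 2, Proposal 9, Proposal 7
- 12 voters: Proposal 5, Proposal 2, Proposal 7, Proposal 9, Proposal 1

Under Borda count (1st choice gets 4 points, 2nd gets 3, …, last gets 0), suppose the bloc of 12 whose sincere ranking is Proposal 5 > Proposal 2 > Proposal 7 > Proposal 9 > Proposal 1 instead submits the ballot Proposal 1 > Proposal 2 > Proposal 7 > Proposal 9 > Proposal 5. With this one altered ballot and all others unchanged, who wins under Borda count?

Proposal 1

Borda totals with the altered ballot: Proposal 9 38, Proposal 7 36, Proposal 5 38, Proposal 1 96, Proposal 2 52.
The switch changes the winner from Proposal 5 to Proposal 1.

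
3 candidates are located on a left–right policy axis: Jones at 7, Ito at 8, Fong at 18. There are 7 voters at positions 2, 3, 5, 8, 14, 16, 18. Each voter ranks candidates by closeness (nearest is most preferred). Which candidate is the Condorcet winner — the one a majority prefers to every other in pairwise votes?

With single-peaked preferences on a line, the Condorcet winner is the candidate closest to the median voter.
The median voter (position 8) is closest to Ito at 8.
Check: Ito vs Jones — voters closer to Ito: 4 of 7.

Ito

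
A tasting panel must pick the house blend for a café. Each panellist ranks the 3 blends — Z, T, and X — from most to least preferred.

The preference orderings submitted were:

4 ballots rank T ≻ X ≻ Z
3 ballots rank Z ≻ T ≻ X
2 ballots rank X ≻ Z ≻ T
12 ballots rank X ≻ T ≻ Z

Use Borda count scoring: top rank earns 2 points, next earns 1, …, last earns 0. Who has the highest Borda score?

Borda scores:
  Z: 4·0 + 3·2 + 2·1 + 12·0 = 8
  T: 4·2 + 3·1 + 2·0 + 12·1 = 23
  X: 4·1 + 3·0 + 2·2 + 12·2 = 32
X has the highest total.

X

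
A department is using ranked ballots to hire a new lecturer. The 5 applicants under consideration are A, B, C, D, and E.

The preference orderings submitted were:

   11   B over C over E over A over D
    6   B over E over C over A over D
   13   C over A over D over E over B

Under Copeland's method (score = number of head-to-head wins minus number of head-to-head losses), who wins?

B

Pairwise results:
  A vs B: B wins 17–13.
  A vs C: C wins 30–0.
  A vs D: A wins 30–0.
  A vs E: E wins 17–13.
  B vs C: B wins 17–13.
  B vs D: B wins 17–13.
  B vs E: B wins 17–13.
  C vs D: C wins 30–0.
  C vs E: C wins 24–6.
  D vs E: E wins 17–13.
Copeland scores (wins − losses):
  A: 1 − 3 = -2
  B: 4 − 0 = 4
  C: 3 − 1 = 2
  D: 0 − 4 = -4
  E: 2 − 2 = 0
B has the best Copeland score.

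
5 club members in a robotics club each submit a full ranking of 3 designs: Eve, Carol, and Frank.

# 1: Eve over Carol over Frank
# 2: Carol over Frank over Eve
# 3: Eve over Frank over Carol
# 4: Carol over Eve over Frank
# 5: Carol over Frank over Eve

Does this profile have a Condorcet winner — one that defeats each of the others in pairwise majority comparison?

Yes

Head-to-head results (5 voters total):
Eve vs Carol: Carol wins 3–2.
Eve vs Frank: Eve wins 3–2.
Carol vs Frank: Carol wins 4–1.
Carol beats each rival — Eve (3–2), Frank (4–1) — so Carol is the Condorcet winner.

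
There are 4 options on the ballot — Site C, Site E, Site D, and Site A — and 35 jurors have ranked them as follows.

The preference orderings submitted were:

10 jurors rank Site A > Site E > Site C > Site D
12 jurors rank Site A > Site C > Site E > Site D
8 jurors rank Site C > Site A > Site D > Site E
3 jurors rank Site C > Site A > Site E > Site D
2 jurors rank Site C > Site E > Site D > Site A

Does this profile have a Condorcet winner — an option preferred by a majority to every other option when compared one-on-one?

Head-to-head results (35 voters total):
Site C vs Site E: Site C wins 25–10.
Site C vs Site D: Site C wins 35–0.
Site C vs Site A: Site A wins 22–13.
Site E vs Site D: Site E wins 27–8.
Site E vs Site A: Site A wins 33–2.
Site D vs Site A: Site A wins 33–2.
Site A beats each rival — Site C (22–13), Site E (33–2), Site D (33–2) — so Site A is the Condorcet winner.

Yes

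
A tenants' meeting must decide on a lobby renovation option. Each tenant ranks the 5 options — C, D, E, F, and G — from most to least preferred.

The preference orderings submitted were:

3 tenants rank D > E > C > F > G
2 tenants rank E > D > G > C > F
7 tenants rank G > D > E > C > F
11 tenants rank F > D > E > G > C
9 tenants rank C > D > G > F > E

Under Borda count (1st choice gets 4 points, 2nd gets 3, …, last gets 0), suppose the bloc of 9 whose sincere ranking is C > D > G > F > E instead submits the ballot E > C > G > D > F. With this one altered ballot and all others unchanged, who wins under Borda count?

Borda totals with the altered ballot: C 42, D 81, E 89, F 47, G 61.
The switch changes the winner from D to E.

E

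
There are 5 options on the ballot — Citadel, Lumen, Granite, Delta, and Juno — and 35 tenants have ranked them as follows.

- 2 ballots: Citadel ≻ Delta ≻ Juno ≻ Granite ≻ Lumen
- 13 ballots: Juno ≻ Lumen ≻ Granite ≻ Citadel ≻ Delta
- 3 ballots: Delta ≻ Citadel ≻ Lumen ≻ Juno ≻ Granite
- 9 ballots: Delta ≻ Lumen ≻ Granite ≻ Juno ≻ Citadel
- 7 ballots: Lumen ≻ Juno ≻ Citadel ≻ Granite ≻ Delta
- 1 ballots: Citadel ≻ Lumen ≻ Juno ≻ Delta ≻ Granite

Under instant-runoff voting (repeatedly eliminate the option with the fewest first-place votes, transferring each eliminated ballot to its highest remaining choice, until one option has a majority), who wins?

Juno

Round 1: Juno 13, Delta 12, Lumen 7, Citadel 3, Granite 0. Granite has the fewest and is eliminated.
Round 2: Juno 13, Delta 12, Lumen 7, Citadel 3. Citadel has the fewest and is eliminated.
Round 3: Delta 14, Juno 13, Lumen 8. Lumen has the fewest and is eliminated.
Round 4: Juno 21, Delta 14. Juno has a majority.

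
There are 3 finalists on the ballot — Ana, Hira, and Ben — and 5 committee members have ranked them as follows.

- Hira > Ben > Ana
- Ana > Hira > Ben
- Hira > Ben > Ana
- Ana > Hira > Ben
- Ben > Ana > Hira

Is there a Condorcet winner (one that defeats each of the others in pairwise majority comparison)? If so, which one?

Head-to-head results (5 voters total):
Ana vs Hira: Ana wins 3–2.
Ana vs Ben: Ben wins 3–2.
Hira vs Ben: Hira wins 4–1.
No candidate beats all others: Ana beats Hira beats Ben beats Ana, a majority cycle.

None — there is no Condorcet winner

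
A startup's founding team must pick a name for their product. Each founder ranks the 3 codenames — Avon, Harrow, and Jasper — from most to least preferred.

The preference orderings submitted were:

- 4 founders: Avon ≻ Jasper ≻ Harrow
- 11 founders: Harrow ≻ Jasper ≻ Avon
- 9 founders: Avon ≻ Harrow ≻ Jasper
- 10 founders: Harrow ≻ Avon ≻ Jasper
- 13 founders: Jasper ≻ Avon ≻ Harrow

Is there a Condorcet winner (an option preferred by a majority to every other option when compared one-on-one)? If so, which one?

None — there is no Condorcet winner

Head-to-head results (47 voters total):
Avon vs Harrow: Avon wins 26–21.
Avon vs Jasper: Jasper wins 24–23.
Harrow vs Jasper: Harrow wins 30–17.
No candidate beats all others: Avon beats Harrow beats Jasper beats Avon, a majority cycle.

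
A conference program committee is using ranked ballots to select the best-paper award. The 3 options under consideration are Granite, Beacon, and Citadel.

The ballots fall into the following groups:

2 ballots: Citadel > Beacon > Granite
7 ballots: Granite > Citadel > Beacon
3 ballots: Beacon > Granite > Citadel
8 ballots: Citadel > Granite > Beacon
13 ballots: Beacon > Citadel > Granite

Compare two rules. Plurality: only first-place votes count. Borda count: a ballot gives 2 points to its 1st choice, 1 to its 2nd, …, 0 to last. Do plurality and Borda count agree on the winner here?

Plurality first-place counts: Granite 7, Beacon 16, Citadel 10 → Beacon.
Borda totals: Granite 25, Beacon 34, Citadel 40 → Citadel.
The two rules disagree: plurality picks Beacon, Borda picks Citadel.

No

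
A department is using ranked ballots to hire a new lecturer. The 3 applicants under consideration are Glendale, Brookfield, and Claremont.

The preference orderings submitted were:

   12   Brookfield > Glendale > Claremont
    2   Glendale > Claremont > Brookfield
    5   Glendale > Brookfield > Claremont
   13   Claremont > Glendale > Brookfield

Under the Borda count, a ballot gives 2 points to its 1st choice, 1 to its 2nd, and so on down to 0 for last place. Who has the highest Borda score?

Glendale

Borda scores:
  Glendale: 12·1 + 2·2 + 5·2 + 13·1 = 39
  Brookfield: 12·2 + 2·0 + 5·1 + 13·0 = 29
  Claremont: 12·0 + 2·1 + 5·0 + 13·2 = 28
Glendale has the highest total.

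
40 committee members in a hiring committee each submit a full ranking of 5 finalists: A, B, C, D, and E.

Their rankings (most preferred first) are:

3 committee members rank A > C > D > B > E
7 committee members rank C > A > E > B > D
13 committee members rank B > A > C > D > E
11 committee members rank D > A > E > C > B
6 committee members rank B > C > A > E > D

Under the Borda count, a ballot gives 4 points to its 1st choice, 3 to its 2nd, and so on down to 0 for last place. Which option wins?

Borda scores:
  A: 3·4 + 7·3 + 13·3 + 11·3 + 6·2 = 117
  B: 3·1 + 7·1 + 13·4 + 11·0 + 6·4 = 86
  C: 3·3 + 7·4 + 13·2 + 11·1 + 6·3 = 92
  D: 3·2 + 7·0 + 13·1 + 11·4 + 6·0 = 63
  E: 3·0 + 7·2 + 13·0 + 11·2 + 6·1 = 42
A has the highest total.

A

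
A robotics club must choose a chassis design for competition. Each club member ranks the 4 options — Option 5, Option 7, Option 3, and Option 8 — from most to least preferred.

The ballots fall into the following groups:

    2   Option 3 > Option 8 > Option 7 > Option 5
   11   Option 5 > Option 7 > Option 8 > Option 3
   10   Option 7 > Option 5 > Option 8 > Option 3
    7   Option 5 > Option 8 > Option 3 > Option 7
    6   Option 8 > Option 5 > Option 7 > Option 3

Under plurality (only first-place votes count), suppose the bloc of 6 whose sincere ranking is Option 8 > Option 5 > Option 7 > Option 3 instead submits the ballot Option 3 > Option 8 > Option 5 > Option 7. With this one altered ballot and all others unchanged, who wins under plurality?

First-place totals with the altered ballot: Option 5 18, Option 7 10, Option 3 8, Option 8 0.
The winner is unchanged: still Option 5.

Option 5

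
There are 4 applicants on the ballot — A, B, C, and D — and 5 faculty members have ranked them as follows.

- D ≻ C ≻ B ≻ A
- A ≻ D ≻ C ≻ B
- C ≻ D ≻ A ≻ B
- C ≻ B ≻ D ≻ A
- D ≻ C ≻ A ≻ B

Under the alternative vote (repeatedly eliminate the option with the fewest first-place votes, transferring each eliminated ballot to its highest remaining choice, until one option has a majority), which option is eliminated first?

B

Round 1: C 2, D 2, A 1, B 0. B has the fewest and is eliminated.
Round 2: C 2, D 2, A 1. A has the fewest and is eliminated.
Round 3: D 3, C 2. D has a majority.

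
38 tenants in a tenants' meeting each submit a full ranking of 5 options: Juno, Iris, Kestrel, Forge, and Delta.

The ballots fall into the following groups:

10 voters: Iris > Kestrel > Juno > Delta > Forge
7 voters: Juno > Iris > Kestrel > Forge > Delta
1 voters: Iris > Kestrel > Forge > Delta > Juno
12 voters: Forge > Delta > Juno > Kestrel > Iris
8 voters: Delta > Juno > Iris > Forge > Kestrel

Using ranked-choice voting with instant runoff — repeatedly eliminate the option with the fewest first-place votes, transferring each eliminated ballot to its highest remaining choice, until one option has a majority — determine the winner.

Round 1: Forge 12, Iris 11, Delta 8, Juno 7, Kestrel 0. Kestrel has the fewest and is eliminated.
Round 2: Forge 12, Iris 11, Delta 8, Juno 7. Juno has the fewest and is eliminated.
Round 3: Iris 18, Forge 12, Delta 8. Delta has the fewest and is eliminated.
Round 4: Iris 26, Forge 12. Iris has a majority.

Iris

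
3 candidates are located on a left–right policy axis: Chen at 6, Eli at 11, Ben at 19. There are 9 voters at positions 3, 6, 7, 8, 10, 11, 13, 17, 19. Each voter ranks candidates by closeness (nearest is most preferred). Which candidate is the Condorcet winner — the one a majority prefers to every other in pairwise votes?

Eli

With single-peaked preferences on a line, the Condorcet winner is the candidate closest to the median voter.
The median voter (position 10) is closest to Eli at 11.
Check: Eli vs Ben — voters closer to Eli: 7 of 9.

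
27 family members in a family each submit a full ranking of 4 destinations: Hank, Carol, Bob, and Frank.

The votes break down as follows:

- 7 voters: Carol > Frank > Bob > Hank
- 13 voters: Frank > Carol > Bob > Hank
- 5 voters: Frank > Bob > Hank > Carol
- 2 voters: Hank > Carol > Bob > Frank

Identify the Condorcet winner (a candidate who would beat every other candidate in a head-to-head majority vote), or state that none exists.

Head-to-head results (27 voters total):
Hank vs Carol: Carol wins 20–7.
Hank vs Bob: Bob wins 25–2.
Hank vs Frank: Frank wins 25–2.
Carol vs Bob: Carol wins 22–5.
Carol vs Frank: Frank wins 18–9.
Bob vs Frank: Frank wins 25–2.
Frank beats each rival — Hank (25–2), Carol (18–9), Bob (25–2) — so Frank is the Condorcet winner.

Frank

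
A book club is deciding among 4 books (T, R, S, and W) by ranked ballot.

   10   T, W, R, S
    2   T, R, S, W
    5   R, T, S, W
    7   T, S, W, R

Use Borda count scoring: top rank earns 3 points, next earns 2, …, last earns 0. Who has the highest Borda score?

T

Borda scores:
  T: 10·3 + 2·3 + 5·2 + 7·3 = 67
  R: 10·1 + 2·2 + 5·3 + 7·0 = 29
  S: 10·0 + 2·1 + 5·1 + 7·2 = 21
  W: 10·2 + 2·0 + 5·0 + 7·1 = 27
T has the highest total.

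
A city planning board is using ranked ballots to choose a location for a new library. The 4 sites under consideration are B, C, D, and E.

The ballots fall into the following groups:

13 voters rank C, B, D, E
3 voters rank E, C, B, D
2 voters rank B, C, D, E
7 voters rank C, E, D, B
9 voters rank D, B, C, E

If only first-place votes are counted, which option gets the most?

First-place vote totals:
  B: 2
  C: 20
  D: 9
  E: 3
C has the most first-place votes.

C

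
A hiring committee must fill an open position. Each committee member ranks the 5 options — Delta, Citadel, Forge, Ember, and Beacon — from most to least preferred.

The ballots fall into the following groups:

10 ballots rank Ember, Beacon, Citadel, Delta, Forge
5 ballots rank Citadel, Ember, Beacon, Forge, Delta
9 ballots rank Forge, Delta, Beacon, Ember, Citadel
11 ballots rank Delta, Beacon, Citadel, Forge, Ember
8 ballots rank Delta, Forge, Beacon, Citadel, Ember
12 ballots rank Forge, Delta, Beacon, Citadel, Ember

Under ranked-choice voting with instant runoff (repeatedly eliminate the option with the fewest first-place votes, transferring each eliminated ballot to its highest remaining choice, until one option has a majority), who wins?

Delta

Round 1: Forge 21, Delta 19, Ember 10, Citadel 5, Beacon 0. Beacon has the fewest and is eliminated.
Round 2: Forge 21, Delta 19, Ember 10, Citadel 5. Citadel has the fewest and is eliminated.
Round 3: Forge 21, Delta 19, Ember 15. Ember has the fewest and is eliminated.
Round 4: Delta 29, Forge 26. Delta has a majority.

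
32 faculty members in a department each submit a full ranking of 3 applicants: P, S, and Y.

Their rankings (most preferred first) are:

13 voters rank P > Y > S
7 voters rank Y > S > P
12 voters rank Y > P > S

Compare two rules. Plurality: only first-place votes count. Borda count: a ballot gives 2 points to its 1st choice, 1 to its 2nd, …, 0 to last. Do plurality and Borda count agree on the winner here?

Yes

Plurality first-place counts: P 13, S 0, Y 19 → Y.
Borda totals: P 38, S 7, Y 51 → Y.
The two rules agree on Y.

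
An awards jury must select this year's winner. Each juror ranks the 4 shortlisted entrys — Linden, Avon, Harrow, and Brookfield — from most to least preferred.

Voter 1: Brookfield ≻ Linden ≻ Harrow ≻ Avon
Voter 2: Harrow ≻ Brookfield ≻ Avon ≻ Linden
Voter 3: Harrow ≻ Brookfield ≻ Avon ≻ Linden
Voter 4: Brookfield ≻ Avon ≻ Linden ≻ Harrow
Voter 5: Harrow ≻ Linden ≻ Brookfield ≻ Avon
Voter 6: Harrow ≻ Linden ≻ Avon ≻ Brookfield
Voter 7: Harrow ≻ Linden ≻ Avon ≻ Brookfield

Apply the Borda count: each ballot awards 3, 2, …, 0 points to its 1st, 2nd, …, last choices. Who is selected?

Borda scores:
  Linden: 2 + 0 + 0 + 1 + 2 + 2 + 2 = 9
  Avon: 0 + 1 + 1 + 2 + 0 + 1 + 1 = 6
  Harrow: 1 + 3 + 3 + 0 + 3 + 3 + 3 = 16
  Brookfield: 3 + 2 + 2 + 3 + 1 + 0 + 0 = 11
Harrow has the highest total.

Harrow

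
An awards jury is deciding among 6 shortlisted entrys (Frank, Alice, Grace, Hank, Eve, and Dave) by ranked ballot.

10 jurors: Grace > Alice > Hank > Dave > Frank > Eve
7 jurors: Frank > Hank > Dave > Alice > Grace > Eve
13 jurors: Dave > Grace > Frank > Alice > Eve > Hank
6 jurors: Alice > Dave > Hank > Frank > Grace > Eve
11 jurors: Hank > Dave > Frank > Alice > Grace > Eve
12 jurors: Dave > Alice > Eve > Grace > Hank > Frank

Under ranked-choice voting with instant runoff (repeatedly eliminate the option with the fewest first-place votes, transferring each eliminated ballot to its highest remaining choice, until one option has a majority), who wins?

Dave

Round 1: Dave 25, Hank 11, Grace 10, Frank 7, Alice 6, Eve 0. Eve has the fewest and is eliminated.
Round 2: Dave 25, Hank 11, Grace 10, Frank 7, Alice 6. Alice has the fewest and is eliminated.
Round 3: Dave 31, Hank 11, Grace 10, Frank 7. Dave has a majority.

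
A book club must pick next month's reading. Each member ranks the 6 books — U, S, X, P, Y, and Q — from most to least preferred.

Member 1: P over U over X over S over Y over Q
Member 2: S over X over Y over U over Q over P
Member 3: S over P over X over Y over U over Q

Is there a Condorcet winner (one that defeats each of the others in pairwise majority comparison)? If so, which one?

S

Head-to-head results (3 voters total):
U vs S: S wins 2–1.
U vs X: X wins 2–1.
U vs P: P wins 2–1.
U vs Y: Y wins 2–1.
U vs Q: U wins 3–0.
S vs X: S wins 2–1.
S vs P: S wins 2–1.
S vs Y: S wins 3–0.
S vs Q: S wins 3–0.
X vs P: P wins 2–1.
X vs Y: X wins 3–0.
X vs Q: X wins 3–0.
P vs Y: P wins 2–1.
P vs Q: P wins 2–1.
Y vs Q: Y wins 3–0.
S beats each rival — U (2–1), X (2–1), P (2–1), Y (3–0), Q (3–0) — so S is the Condorcet winner.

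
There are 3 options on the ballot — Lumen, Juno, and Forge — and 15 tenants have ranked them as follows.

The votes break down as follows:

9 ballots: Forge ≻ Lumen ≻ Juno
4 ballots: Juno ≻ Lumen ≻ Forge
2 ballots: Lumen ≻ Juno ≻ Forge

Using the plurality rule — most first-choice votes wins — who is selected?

Forge

First-place vote totals:
  Lumen: 2
  Juno: 4
  Forge: 9
Forge has the most first-place votes.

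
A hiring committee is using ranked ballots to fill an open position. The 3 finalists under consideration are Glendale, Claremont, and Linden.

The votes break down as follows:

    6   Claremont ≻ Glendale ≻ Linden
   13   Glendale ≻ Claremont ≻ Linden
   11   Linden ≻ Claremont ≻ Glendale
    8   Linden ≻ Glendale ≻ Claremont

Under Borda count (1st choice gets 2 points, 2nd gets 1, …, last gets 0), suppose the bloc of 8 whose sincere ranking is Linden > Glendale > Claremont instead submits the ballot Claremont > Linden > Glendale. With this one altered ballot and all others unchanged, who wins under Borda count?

Claremont

Borda totals with the altered ballot: Glendale 32, Claremont 52, Linden 30.
The switch changes the winner from Glendale to Claremont.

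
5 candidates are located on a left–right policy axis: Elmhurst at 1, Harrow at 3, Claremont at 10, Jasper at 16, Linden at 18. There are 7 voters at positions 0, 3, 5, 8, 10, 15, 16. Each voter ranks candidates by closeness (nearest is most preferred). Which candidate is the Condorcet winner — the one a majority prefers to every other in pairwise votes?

Claremont

With single-peaked preferences on a line, the Condorcet winner is the candidate closest to the median voter.
The median voter (position 8) is closest to Claremont at 10.
Check: Claremont vs Jasper — voters closer to Claremont: 5 of 7.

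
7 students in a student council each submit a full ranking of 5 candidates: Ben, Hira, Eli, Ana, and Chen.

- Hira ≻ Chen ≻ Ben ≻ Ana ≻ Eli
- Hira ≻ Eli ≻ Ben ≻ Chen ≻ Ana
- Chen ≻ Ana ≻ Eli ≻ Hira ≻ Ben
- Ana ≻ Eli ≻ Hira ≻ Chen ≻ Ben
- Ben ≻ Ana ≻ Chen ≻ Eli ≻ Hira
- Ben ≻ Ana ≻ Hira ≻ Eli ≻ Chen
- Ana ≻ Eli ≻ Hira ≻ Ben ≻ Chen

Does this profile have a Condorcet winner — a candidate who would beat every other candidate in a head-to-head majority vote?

Head-to-head results (7 voters total):
Ben vs Hira: Hira wins 5–2.
Ben vs Eli: Eli wins 4–3.
Ben vs Ana: Ben wins 4–3.
Ben vs Chen: Ben wins 4–3.
Hira vs Eli: Eli wins 4–3.
Hira vs Ana: Ana wins 5–2.
Hira vs Chen: Hira wins 5–2.
Eli vs Ana: Ana wins 6–1.
Eli vs Chen: Eli wins 4–3.
Ana vs Chen: Ana wins 4–3.
No candidate beats all others: Ben beats Ana beats Hira beats Ben, a majority cycle.

No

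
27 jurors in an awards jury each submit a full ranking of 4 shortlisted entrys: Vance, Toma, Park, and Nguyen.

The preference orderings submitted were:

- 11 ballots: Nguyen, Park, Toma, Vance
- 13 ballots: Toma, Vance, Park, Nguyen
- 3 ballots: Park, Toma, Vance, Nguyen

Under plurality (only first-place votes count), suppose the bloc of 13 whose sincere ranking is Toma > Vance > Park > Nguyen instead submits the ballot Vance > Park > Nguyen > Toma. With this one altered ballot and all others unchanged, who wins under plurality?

First-place totals with the altered ballot: Vance 13, Toma 0, Park 3, Nguyen 11.
The switch changes the winner from Toma to Vance.

Vance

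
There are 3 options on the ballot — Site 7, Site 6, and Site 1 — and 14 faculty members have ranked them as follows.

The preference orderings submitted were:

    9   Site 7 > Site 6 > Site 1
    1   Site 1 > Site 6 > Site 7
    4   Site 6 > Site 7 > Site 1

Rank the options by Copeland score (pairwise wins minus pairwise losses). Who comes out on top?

Site 7

Pairwise results:
  Site 7 vs Site 6: Site 7 wins 9–5.
  Site 7 vs Site 1: Site 7 wins 13–1.
  Site 6 vs Site 1: Site 6 wins 13–1.
Copeland scores (wins − losses):
  Site 7: 2 − 0 = 2
  Site 6: 1 − 1 = 0
  Site 1: 0 − 2 = -2
Site 7 has the best Copeland score.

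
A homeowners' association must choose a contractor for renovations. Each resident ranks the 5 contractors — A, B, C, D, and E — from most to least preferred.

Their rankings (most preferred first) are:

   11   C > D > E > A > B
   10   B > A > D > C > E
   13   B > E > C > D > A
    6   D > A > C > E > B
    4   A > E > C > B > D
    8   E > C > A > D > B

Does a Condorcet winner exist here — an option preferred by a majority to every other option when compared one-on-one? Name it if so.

C

Head-to-head results (52 voters total):
A vs B: A wins 29–23.
A vs C: C wins 32–20.
A vs D: D wins 30–22.
A vs E: E wins 32–20.
B vs C: C wins 29–23.
B vs D: B wins 27–25.
B vs E: E wins 29–23.
C vs D: C wins 36–16.
C vs E: C wins 27–25.
D vs E: D wins 27–25.
C beats each rival — A (32–20), B (29–23), D (36–16), E (27–25) — so C is the Condorcet winner.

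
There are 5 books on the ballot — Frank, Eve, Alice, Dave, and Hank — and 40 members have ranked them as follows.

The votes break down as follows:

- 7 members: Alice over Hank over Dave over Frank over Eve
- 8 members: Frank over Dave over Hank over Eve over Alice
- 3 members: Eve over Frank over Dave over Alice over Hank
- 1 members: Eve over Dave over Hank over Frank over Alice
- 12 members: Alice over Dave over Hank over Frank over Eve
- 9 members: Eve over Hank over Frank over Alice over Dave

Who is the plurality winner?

First-place vote totals:
  Frank: 8
  Eve: 13
  Alice: 19
  Dave: 0
  Hank: 0
Alice has the most first-place votes.

Alice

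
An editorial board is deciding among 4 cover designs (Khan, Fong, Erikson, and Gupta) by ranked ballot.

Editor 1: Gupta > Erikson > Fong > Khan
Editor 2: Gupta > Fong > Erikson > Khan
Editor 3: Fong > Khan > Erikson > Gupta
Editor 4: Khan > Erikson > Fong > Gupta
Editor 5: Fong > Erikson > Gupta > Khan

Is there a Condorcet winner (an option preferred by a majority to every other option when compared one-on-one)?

Yes

Head-to-head results (5 voters total):
Khan vs Fong: Fong wins 4–1.
Khan vs Erikson: Erikson wins 3–2.
Khan vs Gupta: Gupta wins 3–2.
Fong vs Erikson: Fong wins 3–2.
Fong vs Gupta: Fong wins 3–2.
Erikson vs Gupta: Erikson wins 3–2.
Fong beats each rival — Khan (4–1), Erikson (3–2), Gupta (3–2) — so Fong is the Condorcet winner.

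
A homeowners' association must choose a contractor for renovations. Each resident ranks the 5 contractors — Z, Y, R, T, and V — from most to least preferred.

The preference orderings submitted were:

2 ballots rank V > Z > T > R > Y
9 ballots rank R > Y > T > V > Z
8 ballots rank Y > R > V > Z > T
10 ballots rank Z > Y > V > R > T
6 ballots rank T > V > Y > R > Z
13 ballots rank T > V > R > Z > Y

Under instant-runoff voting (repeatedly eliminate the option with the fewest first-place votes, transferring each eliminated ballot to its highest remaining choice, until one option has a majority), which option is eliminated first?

Round 1: T 19, Z 10, R 9, Y 8, V 2. V has the fewest and is eliminated.
Round 2: T 19, Z 12, R 9, Y 8. Y has the fewest and is eliminated.
Round 3: T 19, R 17, Z 12. Z has the fewest and is eliminated.
Round 4: R 27, T 21. R has a majority.

V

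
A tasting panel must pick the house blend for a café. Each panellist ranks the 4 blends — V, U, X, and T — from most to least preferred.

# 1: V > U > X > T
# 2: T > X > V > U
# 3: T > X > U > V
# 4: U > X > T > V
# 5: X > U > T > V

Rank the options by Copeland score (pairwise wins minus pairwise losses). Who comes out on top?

X

Pairwise results:
  V vs U: U wins 3–2.
  V vs X: X wins 4–1.
  V vs T: T wins 4–1.
  U vs X: X wins 3–2.
  U vs T: U wins 3–2.
  X vs T: X wins 3–2.
Copeland scores (wins − losses):
  V: 0 − 3 = -3
  U: 2 − 1 = 1
  X: 3 − 0 = 3
  T: 1 − 2 = -1
X has the best Copeland score.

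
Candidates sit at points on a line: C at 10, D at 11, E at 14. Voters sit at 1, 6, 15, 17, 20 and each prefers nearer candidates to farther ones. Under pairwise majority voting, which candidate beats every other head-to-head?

E

With single-peaked preferences on a line, the Condorcet winner is the candidate closest to the median voter.
The median voter (position 15) is closest to E at 14.
Check: E vs C — voters closer to E: 3 of 5.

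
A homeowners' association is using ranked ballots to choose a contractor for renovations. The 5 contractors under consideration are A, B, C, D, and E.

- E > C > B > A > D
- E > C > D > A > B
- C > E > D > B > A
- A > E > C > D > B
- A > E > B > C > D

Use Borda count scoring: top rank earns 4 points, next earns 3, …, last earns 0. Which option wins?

Borda scores:
  A: 1 + 1 + 0 + 4 + 4 = 10
  B: 2 + 0 + 1 + 0 + 2 = 5
  C: 3 + 3 + 4 + 2 + 1 = 13
  D: 0 + 2 + 2 + 1 + 0 = 5
  E: 4 + 4 + 3 + 3 + 3 = 17
E has the highest total.

E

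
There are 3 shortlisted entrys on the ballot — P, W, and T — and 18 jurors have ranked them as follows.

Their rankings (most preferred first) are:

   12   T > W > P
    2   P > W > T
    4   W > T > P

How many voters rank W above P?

16

Ballots ranking W above P: 12+4 = 16.
Ballots ranking P above W: 2.
So 16 of 18 voters prefer W to P.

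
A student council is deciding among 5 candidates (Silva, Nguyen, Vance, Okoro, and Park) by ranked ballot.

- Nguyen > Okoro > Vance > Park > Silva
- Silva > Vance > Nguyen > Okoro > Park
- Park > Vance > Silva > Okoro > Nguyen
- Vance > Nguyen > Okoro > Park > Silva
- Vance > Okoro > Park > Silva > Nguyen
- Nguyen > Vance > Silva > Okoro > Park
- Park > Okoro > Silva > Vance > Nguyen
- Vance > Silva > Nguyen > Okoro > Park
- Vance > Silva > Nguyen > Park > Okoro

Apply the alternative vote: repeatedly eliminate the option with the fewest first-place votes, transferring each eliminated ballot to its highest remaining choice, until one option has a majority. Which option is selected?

Round 1: Vance 4, Nguyen 2, Park 2, Silva 1, Okoro 0. Okoro has the fewest and is eliminated.
Round 2: Vance 4, Nguyen 2, Park 2, Silva 1. Silva has the fewest and is eliminated.
Round 3: Vance 5, Nguyen 2, Park 2. Vance has a majority.

Vance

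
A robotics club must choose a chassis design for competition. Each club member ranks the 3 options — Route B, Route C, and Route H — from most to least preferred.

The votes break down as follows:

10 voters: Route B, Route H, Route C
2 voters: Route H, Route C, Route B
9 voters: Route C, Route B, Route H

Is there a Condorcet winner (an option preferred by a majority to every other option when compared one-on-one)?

Head-to-head results (21 voters total):
Route B vs Route C: Route C wins 11–10.
Route B vs Route H: Route B wins 19–2.
Route C vs Route H: Route H wins 12–9.
No candidate beats all others: Route B beats Route H beats Route C beats Route B, a majority cycle.

No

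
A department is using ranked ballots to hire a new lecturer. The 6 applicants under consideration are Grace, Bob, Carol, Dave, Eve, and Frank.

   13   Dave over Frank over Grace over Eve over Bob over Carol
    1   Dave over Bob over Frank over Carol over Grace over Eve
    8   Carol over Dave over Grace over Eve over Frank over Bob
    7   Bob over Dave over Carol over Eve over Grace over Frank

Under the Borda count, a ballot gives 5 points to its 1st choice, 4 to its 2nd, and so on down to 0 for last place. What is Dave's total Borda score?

Borda scores:
  Grace: 13·3 + 1 + 8·3 + 7·1 = 71
  Bob: 13·1 + 4 + 8·0 + 7·5 = 52
  Carol: 13·0 + 2 + 8·5 + 7·3 = 63
  Dave: 13·5 + 5 + 8·4 + 7·4 = 130
  Eve: 13·2 + 0 + 8·2 + 7·2 = 56
  Frank: 13·4 + 3 + 8·1 + 7·0 = 63

130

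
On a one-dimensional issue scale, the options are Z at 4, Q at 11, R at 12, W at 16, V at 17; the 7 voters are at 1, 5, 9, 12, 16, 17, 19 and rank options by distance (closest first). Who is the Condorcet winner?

R

With single-peaked preferences on a line, the Condorcet winner is the candidate closest to the median voter.
The median voter (position 12) is closest to R at 12.
Check: R vs W — voters closer to R: 4 of 7.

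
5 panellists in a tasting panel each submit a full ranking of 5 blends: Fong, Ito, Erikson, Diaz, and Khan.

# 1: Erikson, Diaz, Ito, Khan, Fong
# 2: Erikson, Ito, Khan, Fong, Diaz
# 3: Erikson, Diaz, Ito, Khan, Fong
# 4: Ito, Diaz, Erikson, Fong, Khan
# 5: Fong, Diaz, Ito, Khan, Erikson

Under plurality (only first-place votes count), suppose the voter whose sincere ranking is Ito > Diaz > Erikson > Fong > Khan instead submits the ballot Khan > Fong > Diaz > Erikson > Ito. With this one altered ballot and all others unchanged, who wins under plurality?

First-place totals with the altered ballot: Fong 1, Ito 0, Erikson 3, Diaz 0, Khan 1.
The winner is unchanged: still Erikson.

Erikson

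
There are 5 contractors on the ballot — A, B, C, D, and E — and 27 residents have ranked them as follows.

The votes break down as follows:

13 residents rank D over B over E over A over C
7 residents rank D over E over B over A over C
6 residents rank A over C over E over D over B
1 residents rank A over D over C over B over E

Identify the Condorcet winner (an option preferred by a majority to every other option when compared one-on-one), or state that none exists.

D

Head-to-head results (27 voters total):
A vs B: B wins 20–7.
A vs C: A wins 27–0.
A vs D: D wins 20–7.
A vs E: E wins 20–7.
B vs C: B wins 20–7.
B vs D: D wins 27–0.
B vs E: B wins 14–13.
C vs D: D wins 21–6.
C vs E: E wins 20–7.
D vs E: D wins 21–6.
D beats each rival — A (20–7), B (27–0), C (21–6), E (21–6) — so D is the Condorcet winner.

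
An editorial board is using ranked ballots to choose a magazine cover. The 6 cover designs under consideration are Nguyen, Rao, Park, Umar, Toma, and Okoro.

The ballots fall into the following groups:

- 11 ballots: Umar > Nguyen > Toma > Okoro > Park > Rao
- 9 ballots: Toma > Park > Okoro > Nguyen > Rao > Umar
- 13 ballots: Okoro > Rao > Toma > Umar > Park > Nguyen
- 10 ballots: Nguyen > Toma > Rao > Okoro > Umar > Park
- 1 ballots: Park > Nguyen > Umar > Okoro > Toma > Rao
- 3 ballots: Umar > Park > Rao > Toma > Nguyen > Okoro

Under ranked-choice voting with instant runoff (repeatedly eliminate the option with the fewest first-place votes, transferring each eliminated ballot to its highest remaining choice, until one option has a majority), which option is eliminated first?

Round 1: Umar 14, Okoro 13, Nguyen 10, Toma 9, Park 1, Rao 0. Rao has the fewest and is eliminated.
Round 2: Umar 14, Okoro 13, Nguyen 10, Toma 9, Park 1. Park has the fewest and is eliminated.
Round 3: Umar 14, Okoro 13, Nguyen 11, Toma 9. Toma has the fewest and is eliminated.
Round 4: Okoro 22, Umar 14, Nguyen 11. Nguyen has the fewest and is eliminated.
Round 5: Okoro 32, Umar 15. Okoro has a majority.

Rao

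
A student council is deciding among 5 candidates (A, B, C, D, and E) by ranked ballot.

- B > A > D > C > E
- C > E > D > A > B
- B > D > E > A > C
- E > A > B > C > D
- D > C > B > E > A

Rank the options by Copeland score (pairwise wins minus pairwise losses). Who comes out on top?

Pairwise results:
  A vs B: B wins 3–2.
  A vs C: A wins 3–2.
  A vs D: D wins 3–2.
  A vs E: E wins 4–1.
  B vs C: B wins 3–2.
  B vs D: B wins 3–2.
  B vs E: B wins 3–2.
  C vs D: D wins 3–2.
  C vs E: C wins 3–2.
  D vs E: D wins 3–2.
Copeland scores (wins − losses):
  A: 1 − 3 = -2
  B: 4 − 0 = 4
  C: 1 − 3 = -2
  D: 3 − 1 = 2
  E: 1 − 3 = -2
B has the best Copeland score.

B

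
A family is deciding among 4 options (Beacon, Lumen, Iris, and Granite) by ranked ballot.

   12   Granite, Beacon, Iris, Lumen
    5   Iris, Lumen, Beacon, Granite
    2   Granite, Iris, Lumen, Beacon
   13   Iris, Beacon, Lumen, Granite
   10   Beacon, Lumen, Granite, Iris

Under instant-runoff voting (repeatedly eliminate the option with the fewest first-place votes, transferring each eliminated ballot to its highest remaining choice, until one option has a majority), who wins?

Round 1: Iris 18, Granite 14, Beacon 10, Lumen 0. Lumen has the fewest and is eliminated.
Round 2: Iris 18, Granite 14, Beacon 10. Beacon has the fewest and is eliminated.
Round 3: Granite 24, Iris 18. Granite has a majority.

Granite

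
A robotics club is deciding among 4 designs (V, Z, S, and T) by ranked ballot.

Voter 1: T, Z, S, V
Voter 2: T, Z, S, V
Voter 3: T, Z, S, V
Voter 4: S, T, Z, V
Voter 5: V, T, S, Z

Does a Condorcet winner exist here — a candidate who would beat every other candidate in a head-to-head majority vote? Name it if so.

Head-to-head results (5 voters total):
V vs Z: Z wins 4–1.
V vs S: S wins 4–1.
V vs T: T wins 4–1.
Z vs S: Z wins 3–2.
Z vs T: T wins 5–0.
S vs T: T wins 4–1.
T beats each rival — V (4–1), Z (5–0), S (4–1) — so T is the Condorcet winner.

T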